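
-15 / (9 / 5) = -8.33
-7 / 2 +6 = 5 / 2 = 2.50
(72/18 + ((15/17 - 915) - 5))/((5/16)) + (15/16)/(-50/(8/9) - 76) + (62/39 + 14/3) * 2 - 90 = -21084800533/7014540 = -3005.87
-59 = -59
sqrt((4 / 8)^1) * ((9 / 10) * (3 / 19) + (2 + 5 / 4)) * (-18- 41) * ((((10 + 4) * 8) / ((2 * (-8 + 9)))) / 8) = -532357 * sqrt(2) / 760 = -990.61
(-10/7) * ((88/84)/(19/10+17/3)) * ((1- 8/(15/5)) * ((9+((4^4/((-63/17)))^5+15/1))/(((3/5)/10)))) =-858632091603369050000000/99349845010101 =-8642510630.15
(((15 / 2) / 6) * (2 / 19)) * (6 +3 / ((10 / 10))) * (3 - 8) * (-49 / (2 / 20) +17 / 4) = 437175 / 152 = 2876.15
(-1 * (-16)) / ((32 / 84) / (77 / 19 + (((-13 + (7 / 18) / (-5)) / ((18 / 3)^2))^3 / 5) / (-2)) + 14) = 1468341985175912 / 1293415667108923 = 1.14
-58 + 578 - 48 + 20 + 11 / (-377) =185473 / 377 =491.97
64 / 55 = 1.16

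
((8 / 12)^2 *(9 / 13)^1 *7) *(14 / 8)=49 / 13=3.77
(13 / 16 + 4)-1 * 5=-0.19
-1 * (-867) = 867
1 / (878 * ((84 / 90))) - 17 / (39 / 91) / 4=-9.92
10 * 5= 50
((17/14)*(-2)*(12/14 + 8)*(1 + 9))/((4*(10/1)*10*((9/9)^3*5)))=-527/4900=-0.11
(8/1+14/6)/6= 31/18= 1.72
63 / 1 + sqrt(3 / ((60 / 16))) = 2 *sqrt(5) / 5 + 63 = 63.89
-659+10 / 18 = -5926 / 9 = -658.44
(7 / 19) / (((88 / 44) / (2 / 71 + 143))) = 71085 / 2698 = 26.35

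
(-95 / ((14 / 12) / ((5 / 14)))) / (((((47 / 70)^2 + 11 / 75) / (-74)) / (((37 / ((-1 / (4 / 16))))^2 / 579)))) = 1804513125 / 3390238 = 532.27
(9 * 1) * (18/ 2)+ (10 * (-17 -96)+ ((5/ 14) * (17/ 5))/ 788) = -11572551/ 11032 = -1049.00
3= 3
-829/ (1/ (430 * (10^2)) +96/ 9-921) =106941000/ 117432997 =0.91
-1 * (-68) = 68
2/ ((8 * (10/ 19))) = 19/ 40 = 0.48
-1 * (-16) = 16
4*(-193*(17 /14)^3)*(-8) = 3792836 /343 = 11057.83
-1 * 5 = -5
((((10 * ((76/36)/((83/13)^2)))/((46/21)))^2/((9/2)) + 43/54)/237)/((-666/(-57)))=62493371888959/213985515119553612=0.00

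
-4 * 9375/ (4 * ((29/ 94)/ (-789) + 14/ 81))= -750930750/ 13813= -54364.06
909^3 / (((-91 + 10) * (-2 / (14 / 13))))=64908963 / 13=4992997.15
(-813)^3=-537367797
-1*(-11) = 11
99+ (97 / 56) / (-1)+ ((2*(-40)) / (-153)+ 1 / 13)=10900891 / 111384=97.87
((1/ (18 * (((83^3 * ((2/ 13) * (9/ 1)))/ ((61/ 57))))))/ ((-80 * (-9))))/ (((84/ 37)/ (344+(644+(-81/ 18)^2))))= 118332253/ 2554617699486720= 0.00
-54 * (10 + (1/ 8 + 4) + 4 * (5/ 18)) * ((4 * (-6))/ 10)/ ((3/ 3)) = 9873/ 5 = 1974.60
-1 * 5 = -5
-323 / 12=-26.92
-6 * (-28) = 168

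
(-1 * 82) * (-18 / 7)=210.86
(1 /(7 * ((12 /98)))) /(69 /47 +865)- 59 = -14415967 /244344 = -59.00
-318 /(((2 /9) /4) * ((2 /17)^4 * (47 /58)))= -3466037979 /94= -36872744.46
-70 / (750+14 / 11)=-385 / 4132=-0.09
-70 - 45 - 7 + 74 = -48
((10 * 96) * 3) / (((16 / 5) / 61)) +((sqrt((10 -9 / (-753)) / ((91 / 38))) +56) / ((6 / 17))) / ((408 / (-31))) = 987983 / 18 -31 * sqrt(44513846) / 469872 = 54887.50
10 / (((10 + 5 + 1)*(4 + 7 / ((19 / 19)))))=5 / 88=0.06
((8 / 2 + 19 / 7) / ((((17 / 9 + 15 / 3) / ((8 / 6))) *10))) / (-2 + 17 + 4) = 0.01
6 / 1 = 6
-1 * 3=-3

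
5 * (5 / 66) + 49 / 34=1021 / 561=1.82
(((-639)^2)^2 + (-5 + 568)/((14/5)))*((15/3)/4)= 11670822746945/56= 208407549052.59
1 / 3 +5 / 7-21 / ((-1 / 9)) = 3991 / 21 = 190.05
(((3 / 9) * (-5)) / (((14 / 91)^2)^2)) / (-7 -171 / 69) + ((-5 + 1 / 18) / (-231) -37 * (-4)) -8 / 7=460.77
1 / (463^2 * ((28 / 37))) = 37 / 6002332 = 0.00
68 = 68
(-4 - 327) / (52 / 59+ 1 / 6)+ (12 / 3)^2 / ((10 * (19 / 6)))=-11113722 / 35245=-315.33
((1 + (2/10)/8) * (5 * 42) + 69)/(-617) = -0.46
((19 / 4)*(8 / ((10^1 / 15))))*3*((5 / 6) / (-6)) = -95 / 4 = -23.75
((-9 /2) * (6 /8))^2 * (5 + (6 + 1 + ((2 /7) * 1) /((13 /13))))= 31347 /224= 139.94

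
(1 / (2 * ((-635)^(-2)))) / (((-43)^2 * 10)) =10.90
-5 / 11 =-0.45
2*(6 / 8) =3 / 2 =1.50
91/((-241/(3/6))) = -91/482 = -0.19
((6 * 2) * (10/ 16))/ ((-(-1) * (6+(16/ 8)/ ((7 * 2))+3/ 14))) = 105/ 89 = 1.18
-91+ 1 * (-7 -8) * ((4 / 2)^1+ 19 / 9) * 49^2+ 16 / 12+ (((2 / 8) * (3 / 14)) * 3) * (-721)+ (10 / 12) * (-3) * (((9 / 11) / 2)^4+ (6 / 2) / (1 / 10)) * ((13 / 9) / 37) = -7710763669039 / 52004832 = -148270.14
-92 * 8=-736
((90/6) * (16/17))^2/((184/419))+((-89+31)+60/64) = 42200089/106352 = 396.80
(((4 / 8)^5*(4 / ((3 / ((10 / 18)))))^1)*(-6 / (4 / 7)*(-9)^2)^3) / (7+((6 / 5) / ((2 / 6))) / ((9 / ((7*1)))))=-93002175 / 64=-1453158.98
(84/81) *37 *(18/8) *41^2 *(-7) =-3047653/3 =-1015884.33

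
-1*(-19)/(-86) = -19/86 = -0.22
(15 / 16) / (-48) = -5 / 256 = -0.02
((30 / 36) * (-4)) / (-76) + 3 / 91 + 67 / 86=190900 / 223041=0.86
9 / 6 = 3 / 2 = 1.50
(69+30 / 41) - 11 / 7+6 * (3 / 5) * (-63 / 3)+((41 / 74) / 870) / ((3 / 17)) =-412192489 / 55431180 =-7.44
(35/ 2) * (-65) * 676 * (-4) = 3075800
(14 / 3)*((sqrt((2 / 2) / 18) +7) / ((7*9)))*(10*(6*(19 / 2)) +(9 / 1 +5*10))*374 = 235246*sqrt(2) / 81 +3293444 / 27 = 126086.67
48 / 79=0.61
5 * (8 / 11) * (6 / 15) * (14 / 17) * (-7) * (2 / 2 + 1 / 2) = -2352 / 187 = -12.58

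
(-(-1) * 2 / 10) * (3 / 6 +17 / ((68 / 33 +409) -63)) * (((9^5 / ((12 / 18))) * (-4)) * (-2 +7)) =-1116734688 / 5743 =-194451.45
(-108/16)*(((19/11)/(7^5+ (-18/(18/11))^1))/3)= -9/38896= -0.00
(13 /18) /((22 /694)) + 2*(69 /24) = 11299 /396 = 28.53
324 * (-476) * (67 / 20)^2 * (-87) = 3764443977 / 25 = 150577759.08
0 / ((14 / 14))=0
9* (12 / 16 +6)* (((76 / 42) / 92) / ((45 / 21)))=513 / 920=0.56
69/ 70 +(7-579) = -39971/ 70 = -571.01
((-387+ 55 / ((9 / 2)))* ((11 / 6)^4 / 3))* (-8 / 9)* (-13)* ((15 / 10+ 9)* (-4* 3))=4493952463 / 2187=2054847.95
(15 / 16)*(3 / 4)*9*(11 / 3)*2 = 1485 / 32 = 46.41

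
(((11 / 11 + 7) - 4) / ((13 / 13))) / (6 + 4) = 2 / 5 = 0.40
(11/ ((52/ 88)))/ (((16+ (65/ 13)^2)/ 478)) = 217.03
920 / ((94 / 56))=25760 / 47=548.09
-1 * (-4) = 4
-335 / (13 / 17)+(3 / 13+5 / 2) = -11319 / 26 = -435.35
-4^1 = -4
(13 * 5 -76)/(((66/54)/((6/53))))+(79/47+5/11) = 30594/27401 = 1.12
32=32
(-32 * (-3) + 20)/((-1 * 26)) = -58/13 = -4.46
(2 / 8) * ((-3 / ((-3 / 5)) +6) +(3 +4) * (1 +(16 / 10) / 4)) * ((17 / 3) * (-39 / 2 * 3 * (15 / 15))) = -8619 / 5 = -1723.80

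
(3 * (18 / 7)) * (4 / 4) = 54 / 7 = 7.71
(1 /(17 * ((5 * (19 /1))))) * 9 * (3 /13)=27 /20995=0.00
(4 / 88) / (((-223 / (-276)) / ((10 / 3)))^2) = 423200 / 547019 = 0.77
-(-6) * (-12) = -72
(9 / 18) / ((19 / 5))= 5 / 38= 0.13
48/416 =3/26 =0.12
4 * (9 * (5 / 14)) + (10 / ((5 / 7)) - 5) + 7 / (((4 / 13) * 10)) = 24.13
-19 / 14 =-1.36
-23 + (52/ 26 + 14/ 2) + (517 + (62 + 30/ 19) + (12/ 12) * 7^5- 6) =329984/ 19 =17367.58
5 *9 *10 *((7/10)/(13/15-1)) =-4725/2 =-2362.50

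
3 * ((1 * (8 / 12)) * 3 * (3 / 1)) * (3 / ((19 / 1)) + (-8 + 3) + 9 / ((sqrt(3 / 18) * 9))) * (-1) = 1656 / 19- 18 * sqrt(6) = 43.07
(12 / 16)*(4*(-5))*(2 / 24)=-5 / 4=-1.25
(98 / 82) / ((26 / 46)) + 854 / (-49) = -57137 / 3731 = -15.31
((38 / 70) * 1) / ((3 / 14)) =38 / 15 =2.53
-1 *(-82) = 82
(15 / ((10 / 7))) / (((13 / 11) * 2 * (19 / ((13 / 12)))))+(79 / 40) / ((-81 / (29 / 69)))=2064707 / 8495280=0.24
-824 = -824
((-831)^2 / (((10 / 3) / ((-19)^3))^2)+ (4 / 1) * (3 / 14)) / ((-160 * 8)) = -2046747189642783 / 896000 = -2284316059.87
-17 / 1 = -17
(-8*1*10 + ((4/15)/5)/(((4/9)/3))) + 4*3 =-1691/25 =-67.64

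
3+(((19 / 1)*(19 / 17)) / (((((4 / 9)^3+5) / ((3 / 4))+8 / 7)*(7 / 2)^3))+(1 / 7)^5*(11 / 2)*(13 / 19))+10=4302576125405 / 329378577514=13.06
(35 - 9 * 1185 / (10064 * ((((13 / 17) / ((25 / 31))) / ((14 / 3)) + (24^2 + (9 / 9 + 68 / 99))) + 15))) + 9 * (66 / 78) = 57267680229119 / 1343882796568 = 42.61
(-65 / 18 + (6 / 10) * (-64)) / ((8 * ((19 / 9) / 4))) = -199 / 20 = -9.95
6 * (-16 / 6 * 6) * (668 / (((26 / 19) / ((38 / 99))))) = -7716736 / 429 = -17987.73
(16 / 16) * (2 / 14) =1 / 7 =0.14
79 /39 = 2.03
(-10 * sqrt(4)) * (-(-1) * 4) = -80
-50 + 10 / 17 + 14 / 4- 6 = -1765 / 34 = -51.91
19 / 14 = 1.36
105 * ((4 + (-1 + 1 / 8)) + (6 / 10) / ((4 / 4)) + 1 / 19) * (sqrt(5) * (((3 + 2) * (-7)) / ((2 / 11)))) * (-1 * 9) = 1536622.35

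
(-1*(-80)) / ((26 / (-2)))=-80 / 13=-6.15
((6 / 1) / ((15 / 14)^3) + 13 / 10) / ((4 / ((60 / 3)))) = 13901 / 450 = 30.89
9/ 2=4.50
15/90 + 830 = 4981/6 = 830.17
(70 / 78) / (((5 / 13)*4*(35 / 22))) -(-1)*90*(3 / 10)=821 / 30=27.37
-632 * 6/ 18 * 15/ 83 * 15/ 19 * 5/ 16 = -9.39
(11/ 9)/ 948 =11/ 8532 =0.00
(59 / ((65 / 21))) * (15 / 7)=531 / 13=40.85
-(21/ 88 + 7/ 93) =-2569/ 8184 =-0.31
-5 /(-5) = 1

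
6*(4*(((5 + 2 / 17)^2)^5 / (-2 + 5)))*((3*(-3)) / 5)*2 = -3577297164356673914256 / 10079969502245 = -354891665.45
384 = 384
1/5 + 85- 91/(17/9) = 3147/85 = 37.02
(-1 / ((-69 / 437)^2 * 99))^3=-47045881 / 707347971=-0.07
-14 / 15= -0.93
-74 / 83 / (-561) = 0.00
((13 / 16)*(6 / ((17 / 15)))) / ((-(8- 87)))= 585 / 10744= 0.05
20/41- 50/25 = -1.51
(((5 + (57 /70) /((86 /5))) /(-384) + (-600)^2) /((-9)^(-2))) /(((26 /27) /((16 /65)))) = 121335455409867 /16278080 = 7453916.89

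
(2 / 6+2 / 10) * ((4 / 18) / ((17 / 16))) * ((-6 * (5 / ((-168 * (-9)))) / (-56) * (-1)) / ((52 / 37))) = -74 / 2631447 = -0.00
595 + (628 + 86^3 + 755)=638034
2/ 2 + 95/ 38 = 7/ 2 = 3.50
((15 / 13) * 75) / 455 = 225 / 1183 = 0.19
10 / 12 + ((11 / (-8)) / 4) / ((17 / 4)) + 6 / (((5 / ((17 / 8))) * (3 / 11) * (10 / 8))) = 83971 / 10200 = 8.23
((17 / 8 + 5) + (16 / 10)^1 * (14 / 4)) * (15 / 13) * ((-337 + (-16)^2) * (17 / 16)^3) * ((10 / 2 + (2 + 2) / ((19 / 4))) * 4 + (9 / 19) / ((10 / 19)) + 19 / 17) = -2931027289371 / 80936960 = -36213.71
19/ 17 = 1.12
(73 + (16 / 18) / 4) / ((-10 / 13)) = -8567 / 90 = -95.19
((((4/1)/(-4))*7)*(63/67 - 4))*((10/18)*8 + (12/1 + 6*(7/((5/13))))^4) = 348349275629768/75375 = 4621549262.09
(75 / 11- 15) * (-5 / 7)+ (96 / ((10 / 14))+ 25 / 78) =4221157 / 30030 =140.56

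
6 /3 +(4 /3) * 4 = 22 /3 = 7.33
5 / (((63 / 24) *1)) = 40 / 21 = 1.90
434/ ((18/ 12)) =289.33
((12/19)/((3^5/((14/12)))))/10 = 7/23085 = 0.00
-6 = -6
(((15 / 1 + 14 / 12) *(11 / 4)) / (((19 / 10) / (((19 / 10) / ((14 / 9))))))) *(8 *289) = 925089 / 14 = 66077.79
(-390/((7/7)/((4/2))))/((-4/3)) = 585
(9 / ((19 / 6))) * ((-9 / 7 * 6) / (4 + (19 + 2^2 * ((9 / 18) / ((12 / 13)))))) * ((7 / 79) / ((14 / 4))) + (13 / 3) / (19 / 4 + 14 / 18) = 0.76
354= 354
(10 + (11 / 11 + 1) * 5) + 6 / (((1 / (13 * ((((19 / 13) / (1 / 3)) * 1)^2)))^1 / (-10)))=-194680 / 13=-14975.38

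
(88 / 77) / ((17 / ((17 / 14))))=4 / 49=0.08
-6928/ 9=-769.78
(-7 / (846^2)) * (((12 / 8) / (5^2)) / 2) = -7 / 23857200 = -0.00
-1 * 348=-348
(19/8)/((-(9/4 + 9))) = -0.21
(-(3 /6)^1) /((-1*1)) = 1 /2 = 0.50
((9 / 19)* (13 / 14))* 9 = 1053 / 266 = 3.96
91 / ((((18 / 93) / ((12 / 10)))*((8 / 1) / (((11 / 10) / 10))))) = 7.76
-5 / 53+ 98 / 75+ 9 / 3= 16744 / 3975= 4.21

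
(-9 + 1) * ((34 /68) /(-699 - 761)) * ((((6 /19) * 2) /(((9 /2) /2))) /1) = 16 /20805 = 0.00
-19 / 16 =-1.19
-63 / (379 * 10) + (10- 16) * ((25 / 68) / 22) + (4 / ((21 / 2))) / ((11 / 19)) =16107293 / 29766660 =0.54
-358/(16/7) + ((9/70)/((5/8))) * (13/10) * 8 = -1081399/7000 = -154.49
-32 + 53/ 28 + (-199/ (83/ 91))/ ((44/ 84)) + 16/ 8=-11366623/ 25564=-444.63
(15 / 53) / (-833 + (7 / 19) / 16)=-912 / 2684185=-0.00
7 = 7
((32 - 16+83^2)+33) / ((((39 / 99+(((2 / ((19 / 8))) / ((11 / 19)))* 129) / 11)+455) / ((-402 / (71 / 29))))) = -7340150763 / 3044125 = -2411.25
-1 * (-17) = 17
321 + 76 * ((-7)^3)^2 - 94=8941551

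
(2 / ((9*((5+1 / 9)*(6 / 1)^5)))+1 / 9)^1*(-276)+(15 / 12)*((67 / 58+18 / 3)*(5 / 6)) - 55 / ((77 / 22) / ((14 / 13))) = -19611097 / 488592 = -40.14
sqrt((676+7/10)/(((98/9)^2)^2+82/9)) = 0.22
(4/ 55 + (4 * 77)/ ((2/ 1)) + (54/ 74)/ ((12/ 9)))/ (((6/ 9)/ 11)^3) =4111869069/ 5920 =694572.48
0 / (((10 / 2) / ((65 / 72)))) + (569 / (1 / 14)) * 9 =71694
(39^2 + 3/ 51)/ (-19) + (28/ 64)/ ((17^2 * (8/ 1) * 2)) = -112533883/ 1405696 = -80.06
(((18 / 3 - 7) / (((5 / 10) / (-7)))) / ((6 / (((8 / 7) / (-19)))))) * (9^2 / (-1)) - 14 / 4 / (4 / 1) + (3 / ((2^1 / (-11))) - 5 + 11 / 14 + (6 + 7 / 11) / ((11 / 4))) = -1005187 / 128744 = -7.81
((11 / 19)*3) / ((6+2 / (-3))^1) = 99 / 304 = 0.33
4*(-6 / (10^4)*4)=-6 / 625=-0.01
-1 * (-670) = 670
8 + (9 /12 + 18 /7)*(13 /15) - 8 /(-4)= 12.88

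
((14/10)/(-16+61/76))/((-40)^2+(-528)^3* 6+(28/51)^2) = 16473/157930236511300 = 0.00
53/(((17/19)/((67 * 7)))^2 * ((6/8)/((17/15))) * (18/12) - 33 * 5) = -33668110504/104815813425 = -0.32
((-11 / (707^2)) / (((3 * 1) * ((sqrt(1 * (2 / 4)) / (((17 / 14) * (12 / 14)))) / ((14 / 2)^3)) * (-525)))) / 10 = 187 * sqrt(2) / 374886750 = 0.00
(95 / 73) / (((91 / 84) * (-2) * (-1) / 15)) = 8550 / 949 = 9.01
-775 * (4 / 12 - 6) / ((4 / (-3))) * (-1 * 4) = 13175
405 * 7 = 2835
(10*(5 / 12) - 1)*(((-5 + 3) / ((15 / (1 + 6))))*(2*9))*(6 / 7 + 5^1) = -1558 / 5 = -311.60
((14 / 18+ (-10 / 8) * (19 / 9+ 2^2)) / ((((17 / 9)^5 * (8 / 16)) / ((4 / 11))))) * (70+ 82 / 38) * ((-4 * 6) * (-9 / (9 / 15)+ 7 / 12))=-80920198476 / 15618427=-5181.07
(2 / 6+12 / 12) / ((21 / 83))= 332 / 63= 5.27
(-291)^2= 84681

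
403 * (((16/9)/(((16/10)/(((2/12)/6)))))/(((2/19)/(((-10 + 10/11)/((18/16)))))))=-7657000/8019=-954.86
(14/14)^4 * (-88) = -88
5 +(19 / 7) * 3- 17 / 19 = 1629 / 133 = 12.25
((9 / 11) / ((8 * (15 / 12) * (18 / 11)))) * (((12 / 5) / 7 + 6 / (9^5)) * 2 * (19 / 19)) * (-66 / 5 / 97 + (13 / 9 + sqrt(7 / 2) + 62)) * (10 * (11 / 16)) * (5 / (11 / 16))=118133 * sqrt(14) / 137781 + 65289982706 / 601414065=111.77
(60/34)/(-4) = -15/34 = -0.44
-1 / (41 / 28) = -28 / 41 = -0.68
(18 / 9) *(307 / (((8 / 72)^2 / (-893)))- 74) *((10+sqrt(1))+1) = -532951320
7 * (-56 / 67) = -392 / 67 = -5.85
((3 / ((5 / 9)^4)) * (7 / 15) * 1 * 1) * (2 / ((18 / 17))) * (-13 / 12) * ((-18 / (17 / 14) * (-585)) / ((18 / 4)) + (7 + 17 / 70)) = -7271446221 / 125000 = -58171.57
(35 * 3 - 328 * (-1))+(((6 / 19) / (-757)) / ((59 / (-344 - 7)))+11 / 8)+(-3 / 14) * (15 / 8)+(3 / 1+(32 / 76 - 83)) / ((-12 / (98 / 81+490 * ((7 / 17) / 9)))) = 8589230454745 / 14541558192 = 590.67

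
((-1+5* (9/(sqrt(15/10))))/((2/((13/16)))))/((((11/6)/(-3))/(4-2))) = 117/88-1755* sqrt(6)/88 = -47.52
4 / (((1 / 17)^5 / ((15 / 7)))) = 85191420 / 7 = 12170202.86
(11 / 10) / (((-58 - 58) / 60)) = -33 / 58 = -0.57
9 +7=16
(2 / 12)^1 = 1 / 6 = 0.17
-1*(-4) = 4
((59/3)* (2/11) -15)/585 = -29/1485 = -0.02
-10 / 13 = -0.77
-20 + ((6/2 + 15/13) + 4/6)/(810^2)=-127939453/6396975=-20.00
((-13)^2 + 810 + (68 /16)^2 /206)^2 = 10414000147329 /10863616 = 958612.69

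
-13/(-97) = 0.13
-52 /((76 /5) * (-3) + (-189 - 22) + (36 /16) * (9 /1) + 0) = 1040 /4727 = 0.22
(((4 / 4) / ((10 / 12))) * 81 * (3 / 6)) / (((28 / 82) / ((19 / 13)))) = 189297 / 910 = 208.02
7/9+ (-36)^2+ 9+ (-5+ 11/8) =93755/72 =1302.15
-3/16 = -0.19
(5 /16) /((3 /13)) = 65 /48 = 1.35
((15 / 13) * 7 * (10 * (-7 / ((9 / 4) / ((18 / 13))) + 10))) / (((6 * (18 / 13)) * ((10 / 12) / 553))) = 1432270 / 39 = 36724.87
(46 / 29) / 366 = 23 / 5307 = 0.00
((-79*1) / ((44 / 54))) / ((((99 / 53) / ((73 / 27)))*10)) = -305651 / 21780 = -14.03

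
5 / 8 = 0.62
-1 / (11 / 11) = -1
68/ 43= 1.58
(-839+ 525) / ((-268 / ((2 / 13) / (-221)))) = -157 / 192491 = -0.00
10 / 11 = 0.91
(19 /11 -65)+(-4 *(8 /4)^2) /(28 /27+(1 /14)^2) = -4769832 /60665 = -78.63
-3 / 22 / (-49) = 3 / 1078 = 0.00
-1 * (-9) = 9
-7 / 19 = -0.37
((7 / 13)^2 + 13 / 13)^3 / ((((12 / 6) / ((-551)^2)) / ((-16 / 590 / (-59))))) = 12581507181728 / 84010610645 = 149.76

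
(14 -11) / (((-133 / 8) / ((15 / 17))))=-0.16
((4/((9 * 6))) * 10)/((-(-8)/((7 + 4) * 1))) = 55/54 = 1.02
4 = 4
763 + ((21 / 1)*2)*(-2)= 679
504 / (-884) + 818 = 180652 / 221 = 817.43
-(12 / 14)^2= -36 / 49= -0.73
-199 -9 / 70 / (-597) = -2772067 / 13930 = -199.00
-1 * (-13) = 13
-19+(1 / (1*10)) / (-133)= -19.00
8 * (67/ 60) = 134/ 15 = 8.93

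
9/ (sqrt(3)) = 3 * sqrt(3) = 5.20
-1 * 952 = -952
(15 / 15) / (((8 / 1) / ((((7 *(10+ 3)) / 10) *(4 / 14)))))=0.32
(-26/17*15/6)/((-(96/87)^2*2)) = 54665/34816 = 1.57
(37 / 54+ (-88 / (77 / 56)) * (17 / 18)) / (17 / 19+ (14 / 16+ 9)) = -245252 / 44199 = -5.55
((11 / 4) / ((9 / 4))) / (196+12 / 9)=11 / 1776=0.01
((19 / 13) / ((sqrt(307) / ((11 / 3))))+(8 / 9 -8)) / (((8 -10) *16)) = 2 / 9 -209 *sqrt(307) / 383136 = 0.21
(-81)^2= 6561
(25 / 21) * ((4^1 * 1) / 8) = 25 / 42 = 0.60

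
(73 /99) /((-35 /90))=-146 /77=-1.90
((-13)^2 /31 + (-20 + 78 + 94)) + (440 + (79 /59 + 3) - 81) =520.79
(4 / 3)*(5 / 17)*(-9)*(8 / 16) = -30 / 17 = -1.76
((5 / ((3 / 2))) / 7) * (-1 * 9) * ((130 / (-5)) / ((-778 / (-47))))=18330 / 2723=6.73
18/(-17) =-18/17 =-1.06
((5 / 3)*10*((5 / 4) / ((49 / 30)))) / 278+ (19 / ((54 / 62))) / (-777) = 726931 / 40825134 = 0.02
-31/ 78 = -0.40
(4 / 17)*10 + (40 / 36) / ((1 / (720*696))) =9465640 / 17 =556802.35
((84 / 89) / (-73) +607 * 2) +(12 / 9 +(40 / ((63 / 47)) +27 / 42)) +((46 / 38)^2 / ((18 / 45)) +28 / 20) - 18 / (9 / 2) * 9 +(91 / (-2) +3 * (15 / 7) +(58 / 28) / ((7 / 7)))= 870216338762 / 738806355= 1177.87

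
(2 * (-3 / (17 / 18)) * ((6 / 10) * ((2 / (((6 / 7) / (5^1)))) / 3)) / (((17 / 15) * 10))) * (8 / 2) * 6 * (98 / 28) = -109.87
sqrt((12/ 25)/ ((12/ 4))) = 2/ 5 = 0.40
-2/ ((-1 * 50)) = 0.04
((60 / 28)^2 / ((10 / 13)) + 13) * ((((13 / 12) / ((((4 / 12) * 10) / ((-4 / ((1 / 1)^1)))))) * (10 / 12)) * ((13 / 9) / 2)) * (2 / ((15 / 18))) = -314171 / 8820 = -35.62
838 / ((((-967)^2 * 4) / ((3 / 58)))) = 1257 / 108470324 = 0.00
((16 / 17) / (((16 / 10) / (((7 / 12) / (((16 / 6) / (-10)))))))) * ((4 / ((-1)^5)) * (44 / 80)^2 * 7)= 5929 / 544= 10.90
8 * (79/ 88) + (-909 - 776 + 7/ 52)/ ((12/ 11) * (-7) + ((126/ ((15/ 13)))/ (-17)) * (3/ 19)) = 17752203619/ 87903816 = 201.95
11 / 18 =0.61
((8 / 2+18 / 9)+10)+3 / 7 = 115 / 7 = 16.43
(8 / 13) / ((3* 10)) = 4 / 195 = 0.02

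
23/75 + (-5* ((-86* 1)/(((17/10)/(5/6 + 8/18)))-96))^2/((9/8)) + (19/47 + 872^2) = 330191717996062/247550175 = 1333837.55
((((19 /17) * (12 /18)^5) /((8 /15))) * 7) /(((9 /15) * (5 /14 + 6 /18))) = 186200 /39933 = 4.66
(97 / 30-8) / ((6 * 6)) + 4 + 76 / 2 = 45217 / 1080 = 41.87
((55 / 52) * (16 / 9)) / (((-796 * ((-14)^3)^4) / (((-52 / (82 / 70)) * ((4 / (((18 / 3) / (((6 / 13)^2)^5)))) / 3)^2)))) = 5387536281600 / 306607249650913358722927010096811737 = 0.00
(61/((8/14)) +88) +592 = 3147/4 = 786.75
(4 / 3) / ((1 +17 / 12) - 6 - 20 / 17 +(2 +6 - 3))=272 / 49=5.55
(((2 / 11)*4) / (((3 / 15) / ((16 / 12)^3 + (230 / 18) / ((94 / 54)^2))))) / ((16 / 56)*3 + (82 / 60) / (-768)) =281617100800 / 10056359841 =28.00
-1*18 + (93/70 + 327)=21723/70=310.33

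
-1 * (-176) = 176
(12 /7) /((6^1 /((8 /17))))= 16 /119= 0.13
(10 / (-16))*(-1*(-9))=-45 / 8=-5.62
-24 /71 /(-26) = 12 /923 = 0.01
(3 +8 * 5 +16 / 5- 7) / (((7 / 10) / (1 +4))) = 280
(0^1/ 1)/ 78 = 0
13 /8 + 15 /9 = 79 /24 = 3.29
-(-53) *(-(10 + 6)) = -848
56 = 56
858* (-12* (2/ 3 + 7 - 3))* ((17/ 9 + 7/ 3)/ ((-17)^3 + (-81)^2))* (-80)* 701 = 6903466.15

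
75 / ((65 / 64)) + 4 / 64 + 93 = 34717 / 208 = 166.91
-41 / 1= -41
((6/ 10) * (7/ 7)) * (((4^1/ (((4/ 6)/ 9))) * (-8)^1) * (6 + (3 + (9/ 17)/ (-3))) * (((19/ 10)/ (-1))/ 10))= 36936/ 85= 434.54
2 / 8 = 1 / 4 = 0.25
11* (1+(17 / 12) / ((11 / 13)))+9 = 461 / 12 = 38.42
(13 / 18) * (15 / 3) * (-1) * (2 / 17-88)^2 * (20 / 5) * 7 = -225683640 / 289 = -780912.25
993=993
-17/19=-0.89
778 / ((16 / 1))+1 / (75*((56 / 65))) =20429 / 420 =48.64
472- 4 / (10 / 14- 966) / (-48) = 38271641 / 81084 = 472.00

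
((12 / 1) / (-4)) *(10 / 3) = -10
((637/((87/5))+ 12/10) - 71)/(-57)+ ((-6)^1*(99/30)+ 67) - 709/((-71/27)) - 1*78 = 421454077/1760445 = 239.40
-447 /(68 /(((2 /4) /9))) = -149 /408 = -0.37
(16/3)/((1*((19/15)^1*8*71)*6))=5/4047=0.00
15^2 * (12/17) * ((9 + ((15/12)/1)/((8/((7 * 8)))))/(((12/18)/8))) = 575100/17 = 33829.41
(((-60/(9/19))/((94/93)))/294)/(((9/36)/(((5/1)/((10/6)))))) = -11780/2303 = -5.12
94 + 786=880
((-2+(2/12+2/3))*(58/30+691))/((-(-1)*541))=-36379/24345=-1.49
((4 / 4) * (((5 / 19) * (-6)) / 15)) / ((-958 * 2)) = 1 / 18202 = 0.00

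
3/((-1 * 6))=-1/2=-0.50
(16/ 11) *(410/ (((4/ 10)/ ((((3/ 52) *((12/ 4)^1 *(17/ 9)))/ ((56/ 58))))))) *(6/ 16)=1515975/ 8008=189.31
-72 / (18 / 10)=-40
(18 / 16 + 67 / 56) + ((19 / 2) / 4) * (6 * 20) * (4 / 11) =32635 / 308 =105.96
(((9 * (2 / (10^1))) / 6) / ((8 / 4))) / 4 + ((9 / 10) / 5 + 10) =4087 / 400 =10.22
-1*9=-9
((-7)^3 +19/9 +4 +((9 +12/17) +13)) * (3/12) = -24035/306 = -78.55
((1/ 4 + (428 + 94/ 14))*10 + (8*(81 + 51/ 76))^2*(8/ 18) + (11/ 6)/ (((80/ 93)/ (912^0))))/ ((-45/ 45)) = -78470746427/ 404320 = -194080.79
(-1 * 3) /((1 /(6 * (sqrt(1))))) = -18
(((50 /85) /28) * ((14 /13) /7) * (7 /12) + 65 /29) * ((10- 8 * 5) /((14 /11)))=-9488875 /179452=-52.88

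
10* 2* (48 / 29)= 960 / 29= 33.10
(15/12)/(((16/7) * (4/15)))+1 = 781/256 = 3.05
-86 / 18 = -43 / 9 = -4.78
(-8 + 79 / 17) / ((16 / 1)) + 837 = 227607 / 272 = 836.79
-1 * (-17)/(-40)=-17/40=-0.42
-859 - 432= -1291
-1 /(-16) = 0.06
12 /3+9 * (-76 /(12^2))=-3 /4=-0.75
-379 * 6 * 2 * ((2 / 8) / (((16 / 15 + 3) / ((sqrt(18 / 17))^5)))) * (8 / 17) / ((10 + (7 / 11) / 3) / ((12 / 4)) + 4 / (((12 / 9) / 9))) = -1312934832 * sqrt(34) / 1533529081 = -4.99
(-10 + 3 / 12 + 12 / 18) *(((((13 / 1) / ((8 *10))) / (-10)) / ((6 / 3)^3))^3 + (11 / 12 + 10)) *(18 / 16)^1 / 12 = -935788543281581 / 100663296000000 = -9.30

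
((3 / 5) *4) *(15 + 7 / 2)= 222 / 5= 44.40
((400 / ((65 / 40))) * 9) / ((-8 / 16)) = -57600 / 13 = -4430.77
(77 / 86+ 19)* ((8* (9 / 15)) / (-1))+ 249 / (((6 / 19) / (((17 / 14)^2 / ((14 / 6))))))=237620877 / 589960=402.77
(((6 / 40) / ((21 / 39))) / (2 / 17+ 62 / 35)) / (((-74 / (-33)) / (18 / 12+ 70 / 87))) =2924493 / 19296832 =0.15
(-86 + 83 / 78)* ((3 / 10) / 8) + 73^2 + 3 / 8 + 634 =2479439 / 416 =5960.19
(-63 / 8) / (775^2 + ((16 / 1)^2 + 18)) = -63 / 4807192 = -0.00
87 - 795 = -708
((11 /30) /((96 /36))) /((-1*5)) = -11 /400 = -0.03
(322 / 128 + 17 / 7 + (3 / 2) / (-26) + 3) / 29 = 45931 / 168896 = 0.27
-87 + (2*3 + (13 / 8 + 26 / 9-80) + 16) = -10115 / 72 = -140.49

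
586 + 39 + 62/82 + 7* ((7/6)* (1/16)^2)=39409625/62976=625.79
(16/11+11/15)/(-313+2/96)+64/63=52517072/52054695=1.01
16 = 16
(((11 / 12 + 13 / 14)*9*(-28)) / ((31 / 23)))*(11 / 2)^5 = -55562595 / 32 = -1736331.09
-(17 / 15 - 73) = 1078 / 15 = 71.87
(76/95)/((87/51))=68/145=0.47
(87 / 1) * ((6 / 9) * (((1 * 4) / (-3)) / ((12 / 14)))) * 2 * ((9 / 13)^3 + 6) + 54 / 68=-255858635 / 224094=-1141.75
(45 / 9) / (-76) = -5 / 76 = -0.07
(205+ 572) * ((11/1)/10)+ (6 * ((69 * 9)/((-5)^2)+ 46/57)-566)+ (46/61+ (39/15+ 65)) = 29608753/57950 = 510.94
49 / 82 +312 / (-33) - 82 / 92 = -101119 / 10373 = -9.75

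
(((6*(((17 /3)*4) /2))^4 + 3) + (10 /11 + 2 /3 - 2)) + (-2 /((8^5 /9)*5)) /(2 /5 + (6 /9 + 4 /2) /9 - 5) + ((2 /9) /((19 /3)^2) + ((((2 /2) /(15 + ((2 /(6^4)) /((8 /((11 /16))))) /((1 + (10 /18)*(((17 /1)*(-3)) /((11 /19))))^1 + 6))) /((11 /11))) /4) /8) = 1391694449645921163159916237 /65089088817031200768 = 21381378.58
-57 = -57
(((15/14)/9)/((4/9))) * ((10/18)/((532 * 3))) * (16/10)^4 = 128/209475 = 0.00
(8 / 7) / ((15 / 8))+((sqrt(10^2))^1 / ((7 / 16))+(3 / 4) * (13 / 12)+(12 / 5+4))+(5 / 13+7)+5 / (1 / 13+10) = 15760229 / 408720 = 38.56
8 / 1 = 8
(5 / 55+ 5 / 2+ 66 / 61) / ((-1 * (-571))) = 0.01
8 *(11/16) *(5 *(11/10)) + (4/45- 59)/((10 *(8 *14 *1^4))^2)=1707549349/56448000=30.25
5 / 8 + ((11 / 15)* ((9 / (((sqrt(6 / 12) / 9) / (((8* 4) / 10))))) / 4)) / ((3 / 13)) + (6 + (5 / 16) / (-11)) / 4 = 1491 / 704 + 5148* sqrt(2) / 25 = 293.33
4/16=1/4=0.25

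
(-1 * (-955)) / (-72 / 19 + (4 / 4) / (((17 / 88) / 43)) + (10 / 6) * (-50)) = 925395 / 131266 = 7.05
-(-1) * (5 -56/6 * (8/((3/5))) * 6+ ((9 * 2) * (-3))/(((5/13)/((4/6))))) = -12529/15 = -835.27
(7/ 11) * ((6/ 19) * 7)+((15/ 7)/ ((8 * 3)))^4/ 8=23130865217/ 16443277312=1.41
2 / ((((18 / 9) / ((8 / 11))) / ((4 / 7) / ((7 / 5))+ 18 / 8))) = 1.93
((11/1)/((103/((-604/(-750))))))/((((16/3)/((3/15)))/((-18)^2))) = 134541/128750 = 1.04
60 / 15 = 4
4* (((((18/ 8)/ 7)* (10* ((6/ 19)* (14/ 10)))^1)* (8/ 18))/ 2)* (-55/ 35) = -264/ 133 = -1.98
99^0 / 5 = 1 / 5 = 0.20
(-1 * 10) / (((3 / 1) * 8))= -5 / 12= -0.42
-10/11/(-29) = 10/319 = 0.03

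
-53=-53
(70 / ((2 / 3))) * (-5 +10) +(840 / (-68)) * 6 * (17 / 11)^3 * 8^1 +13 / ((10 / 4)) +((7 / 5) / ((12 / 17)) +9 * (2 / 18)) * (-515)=-255143663 / 79860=-3194.89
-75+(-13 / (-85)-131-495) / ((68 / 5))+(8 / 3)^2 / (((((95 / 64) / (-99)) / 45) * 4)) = -119848699 / 21964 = -5456.60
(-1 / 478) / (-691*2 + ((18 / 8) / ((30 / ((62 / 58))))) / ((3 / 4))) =145 / 95779011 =0.00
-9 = -9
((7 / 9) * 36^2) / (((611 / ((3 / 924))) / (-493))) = -17748 / 6721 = -2.64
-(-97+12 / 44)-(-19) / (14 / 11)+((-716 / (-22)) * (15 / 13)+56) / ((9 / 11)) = 4072027 / 18018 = 226.00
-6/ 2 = -3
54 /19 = 2.84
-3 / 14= -0.21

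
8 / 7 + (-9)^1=-7.86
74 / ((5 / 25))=370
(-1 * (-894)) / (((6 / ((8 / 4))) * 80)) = 149 / 40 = 3.72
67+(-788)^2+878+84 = 621973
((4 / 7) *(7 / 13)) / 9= 4 / 117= 0.03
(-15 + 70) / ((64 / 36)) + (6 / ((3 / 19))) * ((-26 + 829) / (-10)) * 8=-1950421 / 80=-24380.26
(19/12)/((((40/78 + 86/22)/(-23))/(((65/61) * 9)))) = -78.98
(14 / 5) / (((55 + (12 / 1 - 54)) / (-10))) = -28 / 13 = -2.15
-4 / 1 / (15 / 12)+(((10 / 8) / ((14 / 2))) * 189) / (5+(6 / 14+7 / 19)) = 13477 / 5140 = 2.62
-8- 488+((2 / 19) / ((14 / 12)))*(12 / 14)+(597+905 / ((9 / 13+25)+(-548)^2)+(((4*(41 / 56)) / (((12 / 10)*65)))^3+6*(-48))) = -186.92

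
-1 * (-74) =74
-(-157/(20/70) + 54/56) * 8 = 30718/7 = 4388.29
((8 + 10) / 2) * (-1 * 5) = -45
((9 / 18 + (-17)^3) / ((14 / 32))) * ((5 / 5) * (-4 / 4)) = 78600 / 7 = 11228.57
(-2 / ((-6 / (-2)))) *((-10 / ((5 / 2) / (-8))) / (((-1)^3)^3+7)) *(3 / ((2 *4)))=-4 / 3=-1.33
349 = 349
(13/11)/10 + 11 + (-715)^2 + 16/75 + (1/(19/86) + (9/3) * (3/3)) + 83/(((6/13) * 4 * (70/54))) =511278.54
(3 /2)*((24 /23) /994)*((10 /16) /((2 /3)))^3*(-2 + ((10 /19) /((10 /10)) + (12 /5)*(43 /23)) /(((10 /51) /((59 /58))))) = 18483786495 /593367298048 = 0.03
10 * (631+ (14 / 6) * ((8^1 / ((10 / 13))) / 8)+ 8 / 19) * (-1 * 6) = -723278 / 19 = -38067.26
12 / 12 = 1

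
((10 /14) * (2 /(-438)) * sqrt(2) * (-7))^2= 50 /47961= 0.00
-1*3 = -3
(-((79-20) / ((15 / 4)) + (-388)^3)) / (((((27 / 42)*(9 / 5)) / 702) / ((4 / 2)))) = 637848734432 / 9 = 70872081603.56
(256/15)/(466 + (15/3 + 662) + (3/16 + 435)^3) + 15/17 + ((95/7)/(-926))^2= 3192284135031318495233/3617040648869536881300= 0.88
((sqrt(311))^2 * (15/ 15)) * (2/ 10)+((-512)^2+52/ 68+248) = 22308672/ 85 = 262454.96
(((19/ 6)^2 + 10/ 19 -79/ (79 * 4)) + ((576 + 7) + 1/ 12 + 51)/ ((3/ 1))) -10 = 144779/ 684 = 211.67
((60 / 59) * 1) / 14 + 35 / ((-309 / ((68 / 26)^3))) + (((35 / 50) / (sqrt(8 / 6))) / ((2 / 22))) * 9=-547773130 / 280374549 + 693 * sqrt(3) / 20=58.06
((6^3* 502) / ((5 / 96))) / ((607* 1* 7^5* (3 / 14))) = 6939648 / 7287035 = 0.95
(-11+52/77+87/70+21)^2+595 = 8918221/12100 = 737.04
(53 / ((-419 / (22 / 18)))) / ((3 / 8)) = -4664 / 11313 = -0.41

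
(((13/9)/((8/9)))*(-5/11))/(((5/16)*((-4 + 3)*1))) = 26/11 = 2.36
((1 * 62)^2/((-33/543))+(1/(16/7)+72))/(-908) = 11119475/159808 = 69.58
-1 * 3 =-3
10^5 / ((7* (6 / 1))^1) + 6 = 50126 / 21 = 2386.95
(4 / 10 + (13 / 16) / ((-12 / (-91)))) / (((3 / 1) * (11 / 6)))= 6299 / 5280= 1.19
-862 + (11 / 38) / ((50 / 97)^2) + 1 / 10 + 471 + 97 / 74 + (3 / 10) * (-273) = -1653455037 / 3515000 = -470.40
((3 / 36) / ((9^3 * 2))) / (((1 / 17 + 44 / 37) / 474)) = 0.02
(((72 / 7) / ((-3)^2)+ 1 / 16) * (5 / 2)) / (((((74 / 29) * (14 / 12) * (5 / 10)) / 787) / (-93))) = -4298141475 / 29008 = -148170.90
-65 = -65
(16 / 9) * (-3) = -16 / 3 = -5.33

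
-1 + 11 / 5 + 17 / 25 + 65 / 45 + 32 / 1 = 35.32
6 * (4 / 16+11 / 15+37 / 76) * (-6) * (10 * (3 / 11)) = -30168 / 209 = -144.34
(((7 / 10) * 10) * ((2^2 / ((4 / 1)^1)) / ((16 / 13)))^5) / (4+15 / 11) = 28589561 / 61865984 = 0.46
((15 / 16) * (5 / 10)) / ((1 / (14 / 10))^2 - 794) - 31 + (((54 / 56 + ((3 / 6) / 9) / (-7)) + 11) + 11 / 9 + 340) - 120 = 1760837583 / 8709344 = 202.18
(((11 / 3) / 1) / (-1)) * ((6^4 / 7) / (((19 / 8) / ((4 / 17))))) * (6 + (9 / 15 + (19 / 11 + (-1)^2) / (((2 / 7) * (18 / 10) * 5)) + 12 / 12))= -6584832 / 11305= -582.47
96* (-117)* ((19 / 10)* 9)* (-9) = 8643024 / 5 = 1728604.80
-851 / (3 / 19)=-16169 / 3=-5389.67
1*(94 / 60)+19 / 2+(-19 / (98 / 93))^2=48428599 / 144060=336.17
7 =7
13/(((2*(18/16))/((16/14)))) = 416/63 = 6.60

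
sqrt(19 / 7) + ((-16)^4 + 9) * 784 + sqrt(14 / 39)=sqrt(546) / 39 + sqrt(133) / 7 + 51387280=51387282.25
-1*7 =-7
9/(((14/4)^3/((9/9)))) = 72/343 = 0.21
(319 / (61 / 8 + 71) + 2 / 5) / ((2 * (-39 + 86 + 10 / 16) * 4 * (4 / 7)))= 49063 / 2396490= 0.02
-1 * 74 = -74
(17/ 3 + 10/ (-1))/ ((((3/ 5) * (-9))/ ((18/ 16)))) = 65/ 72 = 0.90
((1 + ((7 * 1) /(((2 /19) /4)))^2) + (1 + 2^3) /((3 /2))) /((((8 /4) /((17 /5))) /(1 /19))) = 1202971 /190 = 6331.43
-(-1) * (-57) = -57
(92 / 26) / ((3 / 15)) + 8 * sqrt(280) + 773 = 16 * sqrt(70) + 10279 / 13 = 924.56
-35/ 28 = -5/ 4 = -1.25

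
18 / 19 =0.95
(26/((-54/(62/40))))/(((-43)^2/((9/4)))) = -403/443760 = -0.00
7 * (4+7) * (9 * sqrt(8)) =1386 * sqrt(2) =1960.10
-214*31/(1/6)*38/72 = -21007.67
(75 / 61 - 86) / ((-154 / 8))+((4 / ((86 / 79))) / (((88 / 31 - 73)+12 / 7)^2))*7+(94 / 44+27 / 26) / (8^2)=7513321719434329 / 1685070297185184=4.46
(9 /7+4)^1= 37 /7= 5.29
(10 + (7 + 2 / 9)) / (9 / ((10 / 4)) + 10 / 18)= 775 / 187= 4.14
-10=-10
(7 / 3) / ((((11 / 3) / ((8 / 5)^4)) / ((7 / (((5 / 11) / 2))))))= 128.45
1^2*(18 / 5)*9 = 162 / 5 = 32.40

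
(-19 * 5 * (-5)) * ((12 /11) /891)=1900 /3267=0.58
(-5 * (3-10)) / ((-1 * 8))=-4.38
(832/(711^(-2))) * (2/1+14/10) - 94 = 7150088554/5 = 1430017710.80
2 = 2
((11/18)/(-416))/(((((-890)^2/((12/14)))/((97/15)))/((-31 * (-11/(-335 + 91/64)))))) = 363847/34624336587750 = 0.00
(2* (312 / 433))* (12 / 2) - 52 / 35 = 108524 / 15155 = 7.16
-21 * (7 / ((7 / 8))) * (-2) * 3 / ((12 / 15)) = 1260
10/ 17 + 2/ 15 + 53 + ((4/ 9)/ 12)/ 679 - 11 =66573319/ 1558305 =42.72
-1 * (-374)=374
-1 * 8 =-8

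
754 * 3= 2262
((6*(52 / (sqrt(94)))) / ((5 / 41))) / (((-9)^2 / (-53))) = -112996*sqrt(94) / 6345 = -172.66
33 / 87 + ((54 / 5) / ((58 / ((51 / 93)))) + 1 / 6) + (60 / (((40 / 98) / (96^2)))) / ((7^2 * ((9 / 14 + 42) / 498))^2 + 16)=4027391937355367 / 99897770010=40315.13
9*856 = 7704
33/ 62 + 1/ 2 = 1.03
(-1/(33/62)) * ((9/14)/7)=-93/539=-0.17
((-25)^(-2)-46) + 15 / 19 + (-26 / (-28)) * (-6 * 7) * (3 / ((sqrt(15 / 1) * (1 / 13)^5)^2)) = -12769142808050481 / 11875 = -1075296236467.41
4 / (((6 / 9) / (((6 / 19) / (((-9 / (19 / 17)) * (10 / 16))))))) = -32 / 85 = -0.38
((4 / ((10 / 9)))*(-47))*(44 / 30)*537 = -3331548 / 25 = -133261.92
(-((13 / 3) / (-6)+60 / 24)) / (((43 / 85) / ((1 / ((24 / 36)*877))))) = -0.01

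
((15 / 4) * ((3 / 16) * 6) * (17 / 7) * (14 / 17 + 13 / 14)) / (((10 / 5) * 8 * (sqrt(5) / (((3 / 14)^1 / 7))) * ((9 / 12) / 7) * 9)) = 0.02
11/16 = 0.69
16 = 16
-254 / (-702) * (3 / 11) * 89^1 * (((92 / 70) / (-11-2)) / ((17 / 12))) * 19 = -39515288 / 3318315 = -11.91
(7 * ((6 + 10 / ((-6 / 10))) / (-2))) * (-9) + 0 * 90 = -336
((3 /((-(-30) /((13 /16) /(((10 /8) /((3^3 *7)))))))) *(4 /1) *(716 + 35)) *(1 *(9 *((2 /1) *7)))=116248041 /25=4649921.64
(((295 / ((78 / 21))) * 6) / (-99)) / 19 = -2065 / 8151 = -0.25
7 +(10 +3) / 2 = 27 / 2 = 13.50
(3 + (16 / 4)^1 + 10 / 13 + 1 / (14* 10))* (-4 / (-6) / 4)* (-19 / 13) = -268907 / 141960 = -1.89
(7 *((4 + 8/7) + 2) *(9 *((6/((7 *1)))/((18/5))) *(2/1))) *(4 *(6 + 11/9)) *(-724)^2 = 68142880000/21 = 3244899047.62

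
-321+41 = -280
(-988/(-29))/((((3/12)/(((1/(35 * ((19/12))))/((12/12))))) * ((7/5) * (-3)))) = -832/1421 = -0.59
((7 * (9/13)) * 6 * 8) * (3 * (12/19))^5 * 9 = 1645647446016/32189287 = 51124.07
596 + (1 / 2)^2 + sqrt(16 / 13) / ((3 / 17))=68 * sqrt(13) / 39 + 2385 / 4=602.54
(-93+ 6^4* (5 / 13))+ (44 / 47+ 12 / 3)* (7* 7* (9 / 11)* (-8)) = -7915341 / 6721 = -1177.70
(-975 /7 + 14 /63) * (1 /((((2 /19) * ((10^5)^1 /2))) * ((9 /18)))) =-166459 /3150000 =-0.05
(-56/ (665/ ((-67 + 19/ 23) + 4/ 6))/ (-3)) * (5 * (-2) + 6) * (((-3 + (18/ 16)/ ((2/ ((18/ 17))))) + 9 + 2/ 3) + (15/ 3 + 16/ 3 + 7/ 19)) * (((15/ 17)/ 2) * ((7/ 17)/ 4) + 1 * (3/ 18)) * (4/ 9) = 41151495664/ 3304203759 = 12.45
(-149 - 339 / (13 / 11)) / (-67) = 5666 / 871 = 6.51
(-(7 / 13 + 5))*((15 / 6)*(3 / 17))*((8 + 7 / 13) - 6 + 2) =-31860 / 2873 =-11.09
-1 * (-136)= 136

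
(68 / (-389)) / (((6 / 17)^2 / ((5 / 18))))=-24565 / 63018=-0.39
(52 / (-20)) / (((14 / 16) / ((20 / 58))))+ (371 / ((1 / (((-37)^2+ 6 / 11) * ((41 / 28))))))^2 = 217547332549702387 / 393008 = 553544285484.53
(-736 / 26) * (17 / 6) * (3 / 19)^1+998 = 243378 / 247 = 985.34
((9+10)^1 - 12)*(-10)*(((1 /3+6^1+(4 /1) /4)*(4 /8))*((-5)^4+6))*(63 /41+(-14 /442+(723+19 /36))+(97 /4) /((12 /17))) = -240708699688765 /1957176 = -122987763.84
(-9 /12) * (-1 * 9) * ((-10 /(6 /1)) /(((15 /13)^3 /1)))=-2197 /300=-7.32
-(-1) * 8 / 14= 0.57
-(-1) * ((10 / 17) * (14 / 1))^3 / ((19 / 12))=352.75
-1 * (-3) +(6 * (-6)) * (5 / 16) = -33 / 4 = -8.25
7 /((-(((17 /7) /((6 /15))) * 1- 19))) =98 /181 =0.54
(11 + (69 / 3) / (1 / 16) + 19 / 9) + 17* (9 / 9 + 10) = 568.11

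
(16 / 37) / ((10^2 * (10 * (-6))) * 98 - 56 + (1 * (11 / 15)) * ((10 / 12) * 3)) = -96 / 130548025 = -0.00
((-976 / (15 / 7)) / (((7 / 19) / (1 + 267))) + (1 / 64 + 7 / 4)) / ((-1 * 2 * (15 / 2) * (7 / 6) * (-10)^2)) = 318064993 / 1680000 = 189.32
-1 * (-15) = 15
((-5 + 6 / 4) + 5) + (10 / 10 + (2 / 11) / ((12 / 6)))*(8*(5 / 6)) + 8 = 369 / 22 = 16.77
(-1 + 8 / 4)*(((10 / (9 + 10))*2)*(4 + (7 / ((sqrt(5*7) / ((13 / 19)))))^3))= 61516*sqrt(35) / 651605 + 80 / 19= 4.77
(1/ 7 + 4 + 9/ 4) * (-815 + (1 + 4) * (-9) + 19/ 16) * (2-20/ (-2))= -1054131/ 16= -65883.19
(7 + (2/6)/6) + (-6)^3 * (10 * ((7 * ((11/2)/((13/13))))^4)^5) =-65221499798061782262893435886118941597679/589824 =-110577900862056786876921700000000000.00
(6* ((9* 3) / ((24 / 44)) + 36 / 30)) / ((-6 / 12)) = -3042 / 5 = -608.40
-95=-95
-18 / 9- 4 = -6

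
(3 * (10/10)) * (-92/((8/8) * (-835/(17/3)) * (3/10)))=3128/501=6.24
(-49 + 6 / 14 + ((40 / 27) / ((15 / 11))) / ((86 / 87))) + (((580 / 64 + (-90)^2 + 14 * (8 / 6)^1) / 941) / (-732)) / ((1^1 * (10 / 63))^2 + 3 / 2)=-8581199094694309 / 180732492870048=-47.48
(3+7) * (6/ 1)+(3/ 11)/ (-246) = 54119/ 902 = 60.00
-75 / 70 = -15 / 14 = -1.07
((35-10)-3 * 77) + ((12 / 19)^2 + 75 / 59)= -4352023 / 21299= -204.33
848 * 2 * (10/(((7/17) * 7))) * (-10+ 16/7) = -15569280/343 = -45391.49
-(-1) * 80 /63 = 1.27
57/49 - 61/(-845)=51154/41405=1.24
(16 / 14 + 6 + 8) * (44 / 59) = 4664 / 413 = 11.29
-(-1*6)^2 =-36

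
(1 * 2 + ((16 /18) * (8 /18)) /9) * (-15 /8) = -3725 /972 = -3.83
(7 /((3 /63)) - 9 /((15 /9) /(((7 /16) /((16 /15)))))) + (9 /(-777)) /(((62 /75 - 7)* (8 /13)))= 4444817205 /30698752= 144.79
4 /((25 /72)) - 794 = -19562 /25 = -782.48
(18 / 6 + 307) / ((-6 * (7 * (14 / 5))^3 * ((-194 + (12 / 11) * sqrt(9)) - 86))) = 213125 / 8594965344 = 0.00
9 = 9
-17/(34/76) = -38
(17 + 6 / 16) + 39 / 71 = 10181 / 568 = 17.92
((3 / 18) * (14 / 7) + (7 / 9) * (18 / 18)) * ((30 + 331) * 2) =7220 / 9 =802.22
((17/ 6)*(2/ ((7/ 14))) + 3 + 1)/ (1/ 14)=644/ 3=214.67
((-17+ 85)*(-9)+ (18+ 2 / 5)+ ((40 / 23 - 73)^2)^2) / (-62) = -36080772007117 / 86750710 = -415913.28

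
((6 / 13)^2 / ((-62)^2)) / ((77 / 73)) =657 / 12505493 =0.00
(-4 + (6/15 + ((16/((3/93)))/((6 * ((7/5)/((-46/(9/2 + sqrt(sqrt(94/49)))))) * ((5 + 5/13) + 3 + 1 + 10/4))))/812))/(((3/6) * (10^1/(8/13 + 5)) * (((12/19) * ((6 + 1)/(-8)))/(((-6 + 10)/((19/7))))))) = -39973632 * sqrt(7) * 94^(1/4)/6690566365- 53298176 * sqrt(7) * 94^(3/4)/1264517042985 + 26649088 * sqrt(94)/20071699095 + 681513560016/62126687675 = 10.93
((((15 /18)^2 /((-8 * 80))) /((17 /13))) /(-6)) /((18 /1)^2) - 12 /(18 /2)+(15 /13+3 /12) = 139595597 /1979707392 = 0.07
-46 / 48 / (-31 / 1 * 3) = 23 / 2232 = 0.01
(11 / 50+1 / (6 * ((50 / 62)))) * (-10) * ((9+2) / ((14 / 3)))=-352 / 35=-10.06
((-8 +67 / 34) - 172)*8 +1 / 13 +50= -303689 / 221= -1374.16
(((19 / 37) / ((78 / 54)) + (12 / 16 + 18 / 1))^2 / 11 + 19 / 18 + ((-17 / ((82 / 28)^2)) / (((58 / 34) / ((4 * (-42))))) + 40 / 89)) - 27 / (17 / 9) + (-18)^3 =-151812595992786592507 / 27030244205538288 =-5616.40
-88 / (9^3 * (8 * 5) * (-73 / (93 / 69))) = 341 / 6119955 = 0.00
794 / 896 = 397 / 448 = 0.89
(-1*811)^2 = 657721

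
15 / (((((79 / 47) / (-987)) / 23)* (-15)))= 1066947 / 79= 13505.66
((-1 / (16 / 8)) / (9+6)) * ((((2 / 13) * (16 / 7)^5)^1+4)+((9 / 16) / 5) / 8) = -634493553 / 1398342400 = -0.45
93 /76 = 1.22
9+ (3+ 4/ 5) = 64/ 5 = 12.80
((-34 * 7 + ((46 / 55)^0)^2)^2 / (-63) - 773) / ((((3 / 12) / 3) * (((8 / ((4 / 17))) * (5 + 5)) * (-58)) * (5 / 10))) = 34956 / 17255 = 2.03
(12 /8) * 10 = 15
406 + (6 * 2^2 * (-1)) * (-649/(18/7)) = 19390/3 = 6463.33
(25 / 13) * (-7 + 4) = -75 / 13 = -5.77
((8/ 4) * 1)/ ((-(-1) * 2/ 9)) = 9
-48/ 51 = -16/ 17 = -0.94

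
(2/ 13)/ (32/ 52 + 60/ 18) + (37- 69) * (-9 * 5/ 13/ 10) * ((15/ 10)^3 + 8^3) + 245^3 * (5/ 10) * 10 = 73609870142/ 1001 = 73536333.81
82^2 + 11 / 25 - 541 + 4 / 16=618369 / 100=6183.69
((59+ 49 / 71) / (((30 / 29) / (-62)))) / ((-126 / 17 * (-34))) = -1904981 / 134190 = -14.20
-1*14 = -14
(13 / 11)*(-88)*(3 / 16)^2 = -3.66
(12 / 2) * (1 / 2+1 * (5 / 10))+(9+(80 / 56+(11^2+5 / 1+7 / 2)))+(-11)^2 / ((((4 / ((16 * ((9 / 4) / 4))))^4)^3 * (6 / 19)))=1515080452715199 / 234881024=6450416.59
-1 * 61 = -61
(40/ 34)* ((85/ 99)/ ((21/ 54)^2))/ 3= 1200/ 539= 2.23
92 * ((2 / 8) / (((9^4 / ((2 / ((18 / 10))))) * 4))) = 115 / 118098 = 0.00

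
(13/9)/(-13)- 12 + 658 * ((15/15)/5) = 5377/45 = 119.49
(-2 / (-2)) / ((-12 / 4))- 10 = -31 / 3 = -10.33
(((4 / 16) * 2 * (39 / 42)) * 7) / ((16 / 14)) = 2.84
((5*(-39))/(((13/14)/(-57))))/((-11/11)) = -11970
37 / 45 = 0.82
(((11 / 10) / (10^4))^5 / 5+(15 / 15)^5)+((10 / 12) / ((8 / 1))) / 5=153125000000000000000483153 / 150000000000000000000000000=1.02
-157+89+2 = -66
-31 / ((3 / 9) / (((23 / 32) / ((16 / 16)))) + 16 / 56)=-14973 / 362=-41.36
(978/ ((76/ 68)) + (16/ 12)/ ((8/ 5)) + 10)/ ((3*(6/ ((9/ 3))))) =100991/ 684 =147.65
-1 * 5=-5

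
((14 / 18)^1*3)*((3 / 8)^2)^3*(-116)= -0.75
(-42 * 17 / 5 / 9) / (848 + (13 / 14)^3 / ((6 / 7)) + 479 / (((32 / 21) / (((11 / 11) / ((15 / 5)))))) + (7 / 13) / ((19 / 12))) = -0.02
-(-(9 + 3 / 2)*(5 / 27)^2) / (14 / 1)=25 / 972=0.03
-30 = -30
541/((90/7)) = 42.08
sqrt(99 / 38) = 3*sqrt(418) / 38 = 1.61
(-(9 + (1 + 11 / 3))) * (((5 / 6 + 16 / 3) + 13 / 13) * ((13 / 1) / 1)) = -22919 / 18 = -1273.28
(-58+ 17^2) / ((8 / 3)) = 86.62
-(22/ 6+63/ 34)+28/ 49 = -3533/ 714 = -4.95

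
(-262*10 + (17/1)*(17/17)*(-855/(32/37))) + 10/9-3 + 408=-5477755/288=-19019.98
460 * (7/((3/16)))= 51520/3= 17173.33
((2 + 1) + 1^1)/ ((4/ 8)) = 8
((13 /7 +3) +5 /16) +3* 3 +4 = 2035 /112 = 18.17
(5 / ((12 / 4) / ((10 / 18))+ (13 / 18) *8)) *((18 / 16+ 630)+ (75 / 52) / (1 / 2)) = 14835825 / 52312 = 283.60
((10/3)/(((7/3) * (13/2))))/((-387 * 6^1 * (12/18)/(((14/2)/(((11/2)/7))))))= -70/55341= -0.00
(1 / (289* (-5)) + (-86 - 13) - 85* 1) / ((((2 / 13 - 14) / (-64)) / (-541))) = 9973019056 / 21675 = 460116.22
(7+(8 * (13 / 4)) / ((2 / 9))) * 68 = 8432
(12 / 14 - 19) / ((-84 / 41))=5207 / 588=8.86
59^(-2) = 1 / 3481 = 0.00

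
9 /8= 1.12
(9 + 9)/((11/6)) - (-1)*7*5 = 493/11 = 44.82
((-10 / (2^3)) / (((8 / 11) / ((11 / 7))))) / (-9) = 605 / 2016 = 0.30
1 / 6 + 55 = 331 / 6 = 55.17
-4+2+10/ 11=-1.09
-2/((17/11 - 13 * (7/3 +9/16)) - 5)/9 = 352/65103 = 0.01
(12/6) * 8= 16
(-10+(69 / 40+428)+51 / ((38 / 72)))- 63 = 344551 / 760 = 453.36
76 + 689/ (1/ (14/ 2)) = 4899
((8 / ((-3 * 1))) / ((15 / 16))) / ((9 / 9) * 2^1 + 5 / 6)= -256 / 255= -1.00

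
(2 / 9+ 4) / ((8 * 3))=19 / 108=0.18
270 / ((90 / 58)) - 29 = 145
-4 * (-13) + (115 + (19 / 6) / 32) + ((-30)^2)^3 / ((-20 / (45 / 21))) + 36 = -104975727035 / 1344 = -78106939.76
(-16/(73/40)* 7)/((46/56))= -125440/1679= -74.71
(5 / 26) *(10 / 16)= 0.12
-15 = -15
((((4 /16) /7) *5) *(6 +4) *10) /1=125 /7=17.86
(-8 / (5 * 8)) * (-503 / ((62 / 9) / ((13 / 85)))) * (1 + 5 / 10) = 176553 / 52700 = 3.35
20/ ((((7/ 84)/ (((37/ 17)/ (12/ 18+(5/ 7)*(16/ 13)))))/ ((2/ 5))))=484848/ 3587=135.17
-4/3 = -1.33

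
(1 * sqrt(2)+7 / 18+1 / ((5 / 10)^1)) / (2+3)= 0.76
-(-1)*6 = 6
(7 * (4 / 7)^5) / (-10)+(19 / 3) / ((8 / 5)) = 1128187 / 288120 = 3.92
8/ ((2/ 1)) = 4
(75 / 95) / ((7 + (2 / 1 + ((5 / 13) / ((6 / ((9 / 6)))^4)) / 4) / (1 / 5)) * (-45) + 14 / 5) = -998400 / 964015483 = -0.00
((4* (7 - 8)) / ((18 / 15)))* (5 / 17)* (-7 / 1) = 350 / 51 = 6.86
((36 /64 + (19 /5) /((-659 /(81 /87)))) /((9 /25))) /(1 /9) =4258935 /305776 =13.93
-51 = -51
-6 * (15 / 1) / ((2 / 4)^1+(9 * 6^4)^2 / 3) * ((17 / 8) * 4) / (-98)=153 / 888852797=0.00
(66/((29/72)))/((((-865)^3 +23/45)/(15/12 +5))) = -668250/422307542479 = -0.00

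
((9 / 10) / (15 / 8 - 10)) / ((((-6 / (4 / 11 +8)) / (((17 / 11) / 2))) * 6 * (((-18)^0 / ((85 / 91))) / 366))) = 4865604 / 715715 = 6.80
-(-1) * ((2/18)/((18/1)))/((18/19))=19/2916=0.01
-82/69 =-1.19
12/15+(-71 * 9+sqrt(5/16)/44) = -3191/5+sqrt(5)/176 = -638.19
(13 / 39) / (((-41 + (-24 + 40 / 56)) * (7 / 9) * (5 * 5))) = -1 / 3750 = -0.00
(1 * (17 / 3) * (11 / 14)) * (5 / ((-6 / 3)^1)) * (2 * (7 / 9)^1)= -935 / 54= -17.31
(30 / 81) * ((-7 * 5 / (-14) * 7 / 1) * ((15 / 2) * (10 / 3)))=4375 / 27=162.04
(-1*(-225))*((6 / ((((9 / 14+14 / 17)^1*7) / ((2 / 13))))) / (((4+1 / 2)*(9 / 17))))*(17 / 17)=115600 / 13611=8.49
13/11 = 1.18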